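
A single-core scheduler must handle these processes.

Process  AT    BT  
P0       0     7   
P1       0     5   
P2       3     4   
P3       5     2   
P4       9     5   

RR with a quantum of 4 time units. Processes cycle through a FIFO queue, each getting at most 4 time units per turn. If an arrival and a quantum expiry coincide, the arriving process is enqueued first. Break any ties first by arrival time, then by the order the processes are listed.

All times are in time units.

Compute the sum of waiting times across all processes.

45

Gantt: | P0 0-4 | P1 4-8 | P2 8-12 | P0 12-15 | P3 15-17 | P1 17-18 | P4 18-23 |
Completion: P0=15  P1=18  P2=12  P3=17  P4=23
Waiting = turnaround − burst: P0=8, P1=13, P2=5, P3=10, P4=9
Total waiting = 8 + 13 + 5 + 10 + 9 = 45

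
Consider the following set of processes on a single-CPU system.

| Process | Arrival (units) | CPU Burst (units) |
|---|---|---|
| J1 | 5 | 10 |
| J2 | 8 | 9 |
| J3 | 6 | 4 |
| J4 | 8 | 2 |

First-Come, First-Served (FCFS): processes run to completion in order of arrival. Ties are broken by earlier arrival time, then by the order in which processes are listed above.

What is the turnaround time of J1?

Gantt: | idle 0-5 | J1 5-15 | J3 15-19 | J2 19-28 | J4 28-30 |
Completion: J1=15  J2=28  J3=19  J4=30
Turnaround (C−A): J1=10  J2=20  J3=13  J4=22
Turnaround(J1) = completion − arrival = 15 − 5 = 10

10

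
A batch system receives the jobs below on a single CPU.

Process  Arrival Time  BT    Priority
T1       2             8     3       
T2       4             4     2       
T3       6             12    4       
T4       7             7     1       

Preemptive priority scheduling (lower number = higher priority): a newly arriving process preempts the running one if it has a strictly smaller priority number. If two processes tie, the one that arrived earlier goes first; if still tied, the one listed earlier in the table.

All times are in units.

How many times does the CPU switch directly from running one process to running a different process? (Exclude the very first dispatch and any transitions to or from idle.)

Timeline: | idle 0-2 | T1 2-4 | T2 4-7 | T4 7-14 | T2 14-15 | T1 15-21 | T3 21-33 |
Completion: T1=21  T2=15  T3=33  T4=14
Turnaround (C−A): T1=19  T2=11  T3=27  T4=7

5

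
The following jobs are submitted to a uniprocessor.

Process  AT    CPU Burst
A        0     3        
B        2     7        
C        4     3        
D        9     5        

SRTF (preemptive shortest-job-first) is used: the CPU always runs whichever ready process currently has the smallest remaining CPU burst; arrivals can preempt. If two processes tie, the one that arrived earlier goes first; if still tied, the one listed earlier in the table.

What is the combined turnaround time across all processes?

Schedule: | A 0-3 | B 3-4 | C 4-7 | B 7-13 | D 13-18 |
Completion: A=3  B=13  C=7  D=18
Turnaround = completion − arrival: A=3, B=11, C=3, D=9
Total turnaround = 3 + 11 + 3 + 9 = 26

26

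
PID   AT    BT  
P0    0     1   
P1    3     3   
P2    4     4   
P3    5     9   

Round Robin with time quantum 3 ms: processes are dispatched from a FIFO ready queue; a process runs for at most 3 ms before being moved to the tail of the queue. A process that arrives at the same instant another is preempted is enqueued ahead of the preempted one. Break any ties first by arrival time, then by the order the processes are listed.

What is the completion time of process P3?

Schedule: | P0 0-1 | idle 1-3 | P1 3-6 | P2 6-9 | P3 9-12 | P2 12-13 | P3 13-19 |
Completion: P0=1  P1=6  P2=13  P3=19

19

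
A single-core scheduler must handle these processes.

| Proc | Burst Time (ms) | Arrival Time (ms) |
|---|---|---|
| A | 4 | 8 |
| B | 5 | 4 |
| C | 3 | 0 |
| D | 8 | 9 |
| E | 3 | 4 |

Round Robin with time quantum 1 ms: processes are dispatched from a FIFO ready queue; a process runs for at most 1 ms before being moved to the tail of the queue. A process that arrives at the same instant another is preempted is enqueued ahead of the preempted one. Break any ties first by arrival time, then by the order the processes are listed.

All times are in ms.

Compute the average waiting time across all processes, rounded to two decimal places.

5.00

Schedule: | C 0-3 | idle 3-4 | B 4-5 | E 5-6 | B 6-7 | E 7-8 | B 8-9 | A 9-10 | E 10-11 | D 11-12 | B 12-13 | A 13-14 | D 14-15 | B 15-16 | A 16-17 | D 17-18 | A 18-19 | D 19-24 |
Completion: A=19  B=16  C=3  D=24  E=11
Turnaround (C−A): A=11  B=12  C=3  D=15  E=7
Waiting times: A=7, B=7, C=0, D=7, E=4
Average waiting = (7+7+0+7+4) / 5 = 25/5 = 5.00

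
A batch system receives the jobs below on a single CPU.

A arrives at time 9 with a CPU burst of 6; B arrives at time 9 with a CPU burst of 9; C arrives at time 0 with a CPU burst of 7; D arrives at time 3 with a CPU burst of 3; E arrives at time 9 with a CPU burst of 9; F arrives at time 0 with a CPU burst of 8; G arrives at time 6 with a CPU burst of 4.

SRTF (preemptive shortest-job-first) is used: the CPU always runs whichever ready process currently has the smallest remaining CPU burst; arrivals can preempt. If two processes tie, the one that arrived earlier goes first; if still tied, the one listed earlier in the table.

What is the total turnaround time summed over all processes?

Gantt: | C 0-3 | D 3-6 | C 6-10 | G 10-14 | A 14-20 | F 20-28 | B 28-37 | E 37-46 |
Completion: A=20  B=37  C=10  D=6  E=46  F=28  G=14
Turnaround (C−A): A=11  B=28  C=10  D=3  E=37  F=28  G=8
Turnaround = completion − arrival: A=11, B=28, C=10, D=3, E=37, F=28, G=8
Total turnaround = 11 + 28 + 10 + 3 + 37 + 28 + 8 = 125

125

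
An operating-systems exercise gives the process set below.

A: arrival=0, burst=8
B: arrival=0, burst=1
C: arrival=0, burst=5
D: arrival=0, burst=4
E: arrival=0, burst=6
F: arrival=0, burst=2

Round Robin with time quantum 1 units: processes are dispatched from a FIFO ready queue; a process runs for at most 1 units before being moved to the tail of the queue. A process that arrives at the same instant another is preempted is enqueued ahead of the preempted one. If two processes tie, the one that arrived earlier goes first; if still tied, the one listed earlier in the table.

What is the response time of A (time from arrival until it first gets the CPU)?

Schedule: | A 0-1 | B 1-2 | C 2-3 | D 3-4 | E 4-5 | F 5-6 | A 6-7 | C 7-8 | D 8-9 | E 9-10 | F 10-11 | A 11-12 | C 12-13 | D 13-14 | E 14-15 | A 15-16 | C 16-17 | D 17-18 | E 18-19 | A 19-20 | C 20-21 | E 21-22 | A 22-23 | E 23-24 | A 24-26 |
Completion: A=26  B=2  C=21  D=18  E=24  F=11
Turnaround (C−A): A=26  B=2  C=21  D=18  E=24  F=11
Response(A) = first start − arrival = 0 − 0 = 0

0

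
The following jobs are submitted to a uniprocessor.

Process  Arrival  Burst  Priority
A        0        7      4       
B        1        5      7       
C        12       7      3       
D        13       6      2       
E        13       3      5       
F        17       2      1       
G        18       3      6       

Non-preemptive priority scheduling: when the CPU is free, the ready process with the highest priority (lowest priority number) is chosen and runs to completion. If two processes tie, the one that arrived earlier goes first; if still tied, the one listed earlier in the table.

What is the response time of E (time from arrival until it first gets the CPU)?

14

Schedule: | A 0-7 | B 7-12 | C 12-19 | F 19-21 | D 21-27 | E 27-30 | G 30-33 |
Completion: A=7  B=12  C=19  D=27  E=30  F=21  G=33
Turnaround (C−A): A=7  B=11  C=7  D=14  E=17  F=4  G=15
Response(E) = first start − arrival = 27 − 13 = 14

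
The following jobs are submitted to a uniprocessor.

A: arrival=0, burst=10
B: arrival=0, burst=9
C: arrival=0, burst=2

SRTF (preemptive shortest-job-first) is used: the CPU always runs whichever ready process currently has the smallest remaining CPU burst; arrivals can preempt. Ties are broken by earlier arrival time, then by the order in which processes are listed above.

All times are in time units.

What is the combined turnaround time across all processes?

Timeline: | C 0-2 | B 2-11 | A 11-21 |
Completion: A=21  B=11  C=2
Turnaround = completion − arrival: A=21, B=11, C=2
Total turnaround = 21 + 11 + 2 = 34

34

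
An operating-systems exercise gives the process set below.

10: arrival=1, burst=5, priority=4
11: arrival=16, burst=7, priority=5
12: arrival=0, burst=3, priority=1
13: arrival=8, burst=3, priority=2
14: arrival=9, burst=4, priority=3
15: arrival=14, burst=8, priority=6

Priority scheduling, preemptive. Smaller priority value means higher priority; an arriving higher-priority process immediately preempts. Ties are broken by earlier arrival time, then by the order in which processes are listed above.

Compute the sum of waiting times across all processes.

Gantt: | 12 0-3 | 10 3-8 | 13 8-11 | 14 11-15 | 15 15-16 | 11 16-23 | 15 23-30 |
Completion: 10=8  11=23  12=3  13=11  14=15  15=30
Turnaround (C−A): 10=7  11=7  12=3  13=3  14=6  15=16
Waiting = turnaround − burst: 10=2, 11=0, 12=0, 13=0, 14=2, 15=8
Total waiting = 2 + 0 + 0 + 0 + 2 + 8 = 12

12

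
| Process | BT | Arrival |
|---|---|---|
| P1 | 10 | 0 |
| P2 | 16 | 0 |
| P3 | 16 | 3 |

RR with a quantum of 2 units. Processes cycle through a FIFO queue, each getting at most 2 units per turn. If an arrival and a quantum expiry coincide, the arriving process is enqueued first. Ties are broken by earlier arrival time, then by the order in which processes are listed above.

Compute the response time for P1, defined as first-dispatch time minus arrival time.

0

Gantt: | P1 0-2 | P2 2-4 | P1 4-6 | P3 6-8 | P2 8-10 | P1 10-12 | P3 12-14 | P2 14-16 | P1 16-18 | P3 18-20 | P2 20-22 | P1 22-24 | P3 24-26 | P2 26-28 | P3 28-30 | P2 30-32 | P3 32-34 | P2 34-36 | P3 36-38 | P2 38-40 | P3 40-42 |
Completion: P1=24  P2=40  P3=42
Response(P1) = first start − arrival = 0 − 0 = 0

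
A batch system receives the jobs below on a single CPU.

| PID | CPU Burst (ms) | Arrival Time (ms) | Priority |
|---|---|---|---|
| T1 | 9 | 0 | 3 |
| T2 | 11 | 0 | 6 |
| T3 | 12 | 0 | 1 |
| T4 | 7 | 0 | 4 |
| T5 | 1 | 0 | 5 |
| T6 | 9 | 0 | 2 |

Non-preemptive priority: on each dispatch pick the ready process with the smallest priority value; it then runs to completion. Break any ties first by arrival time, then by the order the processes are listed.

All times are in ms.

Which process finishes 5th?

T5

Gantt: | T3 0-12 | T6 12-21 | T1 21-30 | T4 30-37 | T5 37-38 | T2 38-49 |
Completion: T1=30  T2=49  T3=12  T4=37  T5=38  T6=21
Finish order: T3 → T6 → T1 → T4 → T5 → T2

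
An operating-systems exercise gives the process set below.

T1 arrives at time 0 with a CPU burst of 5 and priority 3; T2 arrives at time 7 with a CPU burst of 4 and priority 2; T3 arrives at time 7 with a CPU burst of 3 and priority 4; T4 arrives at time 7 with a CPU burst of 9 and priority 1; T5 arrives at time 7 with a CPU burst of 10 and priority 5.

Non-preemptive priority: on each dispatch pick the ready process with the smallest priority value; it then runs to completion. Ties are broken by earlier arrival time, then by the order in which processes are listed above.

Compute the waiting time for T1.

Schedule: | T1 0-5 | idle 5-7 | T4 7-16 | T2 16-20 | T3 20-23 | T5 23-33 |
Completion: T1=5  T2=20  T3=23  T4=16  T5=33
Turnaround (C−A): T1=5  T2=13  T3=16  T4=9  T5=26
Waiting(T1) = turnaround − burst = 5 − 5 = 0

0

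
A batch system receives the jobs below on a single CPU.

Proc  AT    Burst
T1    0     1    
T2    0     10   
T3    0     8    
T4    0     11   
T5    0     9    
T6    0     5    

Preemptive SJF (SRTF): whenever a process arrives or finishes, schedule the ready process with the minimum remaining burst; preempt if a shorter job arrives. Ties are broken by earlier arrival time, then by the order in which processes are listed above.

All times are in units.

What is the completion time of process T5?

23

Schedule: | T1 0-1 | T6 1-6 | T3 6-14 | T5 14-23 | T2 23-33 | T4 33-44 |
Completion: T1=1  T2=33  T3=14  T4=44  T5=23  T6=6
Turnaround (C−A): T1=1  T2=33  T3=14  T4=44  T5=23  T6=6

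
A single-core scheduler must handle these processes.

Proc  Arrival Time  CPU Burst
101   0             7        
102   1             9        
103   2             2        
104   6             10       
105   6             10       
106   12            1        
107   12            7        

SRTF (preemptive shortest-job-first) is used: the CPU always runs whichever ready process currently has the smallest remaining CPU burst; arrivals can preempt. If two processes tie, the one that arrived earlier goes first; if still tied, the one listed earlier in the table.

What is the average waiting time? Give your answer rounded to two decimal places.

9.71

Timeline: | 101 0-2 | 103 2-4 | 101 4-9 | 102 9-12 | 106 12-13 | 102 13-19 | 107 19-26 | 104 26-36 | 105 36-46 |
Completion: 101=9  102=19  103=4  104=36  105=46  106=13  107=26
Waiting times: 101=2, 102=9, 103=0, 104=20, 105=30, 106=0, 107=7
Average waiting = (2+9+0+20+30+0+7) / 7 = 68/7 = 9.71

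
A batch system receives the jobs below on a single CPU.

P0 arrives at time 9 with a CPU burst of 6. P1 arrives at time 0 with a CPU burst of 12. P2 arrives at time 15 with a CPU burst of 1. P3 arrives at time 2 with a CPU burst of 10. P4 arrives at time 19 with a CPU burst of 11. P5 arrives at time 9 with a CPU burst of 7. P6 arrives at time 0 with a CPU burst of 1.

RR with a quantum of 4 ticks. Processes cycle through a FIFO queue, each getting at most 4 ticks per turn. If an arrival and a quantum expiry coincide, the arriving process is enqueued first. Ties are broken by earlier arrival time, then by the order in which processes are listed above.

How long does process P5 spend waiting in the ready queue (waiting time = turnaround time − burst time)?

Timeline: | P1 0-4 | P6 4-5 | P3 5-9 | P1 9-13 | P0 13-17 | P5 17-21 | P3 21-25 | P1 25-29 | P2 29-30 | P0 30-32 | P4 32-36 | P5 36-39 | P3 39-41 | P4 41-48 |
Completion: P0=32  P1=29  P2=30  P3=41  P4=48  P5=39  P6=5
Waiting(P5) = turnaround − burst = 30 − 7 = 23

23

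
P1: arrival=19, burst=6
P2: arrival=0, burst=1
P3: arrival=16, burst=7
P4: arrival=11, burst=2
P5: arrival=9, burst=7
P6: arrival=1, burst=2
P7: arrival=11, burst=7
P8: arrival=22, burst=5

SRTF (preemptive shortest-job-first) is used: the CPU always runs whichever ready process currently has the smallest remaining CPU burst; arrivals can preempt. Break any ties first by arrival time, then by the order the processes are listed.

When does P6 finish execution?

Schedule: | P2 0-1 | P6 1-3 | idle 3-9 | P5 9-11 | P4 11-13 | P5 13-18 | P7 18-25 | P8 25-30 | P1 30-36 | P3 36-43 |
Completion: P1=36  P2=1  P3=43  P4=13  P5=18  P6=3  P7=25  P8=30
Turnaround (C−A): P1=17  P2=1  P3=27  P4=2  P5=9  P6=2  P7=14  P8=8

3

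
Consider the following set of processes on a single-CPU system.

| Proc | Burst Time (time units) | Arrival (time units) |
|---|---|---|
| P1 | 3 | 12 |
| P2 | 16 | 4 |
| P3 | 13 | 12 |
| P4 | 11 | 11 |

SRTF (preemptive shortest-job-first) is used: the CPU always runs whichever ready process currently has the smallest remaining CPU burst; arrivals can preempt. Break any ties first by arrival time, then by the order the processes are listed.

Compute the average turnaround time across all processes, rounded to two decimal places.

20.00

Schedule: | idle 0-4 | P2 4-12 | P1 12-15 | P2 15-23 | P4 23-34 | P3 34-47 |
Completion: P1=15  P2=23  P3=47  P4=34
Turnaround times: P1=3, P2=19, P3=35, P4=23
Average turnaround = (3+19+35+23) / 4 = 80/4 = 20.00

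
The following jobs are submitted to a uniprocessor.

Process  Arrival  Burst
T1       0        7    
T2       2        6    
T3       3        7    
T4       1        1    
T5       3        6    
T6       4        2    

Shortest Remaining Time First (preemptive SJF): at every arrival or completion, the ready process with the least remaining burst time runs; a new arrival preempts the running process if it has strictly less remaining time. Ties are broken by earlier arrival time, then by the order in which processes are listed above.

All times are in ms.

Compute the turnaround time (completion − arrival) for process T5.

19

Gantt: | T1 0-1 | T4 1-2 | T1 2-4 | T6 4-6 | T1 6-10 | T2 10-16 | T5 16-22 | T3 22-29 |
Completion: T1=10  T2=16  T3=29  T4=2  T5=22  T6=6
Turnaround(T5) = completion − arrival = 22 − 3 = 19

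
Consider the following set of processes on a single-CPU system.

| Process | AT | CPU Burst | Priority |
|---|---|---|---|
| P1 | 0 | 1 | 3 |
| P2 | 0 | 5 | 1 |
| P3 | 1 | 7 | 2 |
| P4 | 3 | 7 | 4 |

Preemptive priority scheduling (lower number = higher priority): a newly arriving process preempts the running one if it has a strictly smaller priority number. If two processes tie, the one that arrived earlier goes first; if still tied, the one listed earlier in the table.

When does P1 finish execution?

13

Gantt: | P2 0-5 | P3 5-12 | P1 12-13 | P4 13-20 |
Completion: P1=13  P2=5  P3=12  P4=20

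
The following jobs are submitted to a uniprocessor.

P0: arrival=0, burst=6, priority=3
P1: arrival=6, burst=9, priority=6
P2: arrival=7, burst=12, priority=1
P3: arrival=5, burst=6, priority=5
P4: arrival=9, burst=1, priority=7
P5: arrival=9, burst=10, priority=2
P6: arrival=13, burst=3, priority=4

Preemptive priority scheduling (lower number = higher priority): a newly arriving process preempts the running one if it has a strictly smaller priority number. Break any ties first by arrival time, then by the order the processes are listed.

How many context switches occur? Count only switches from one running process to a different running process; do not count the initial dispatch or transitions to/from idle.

7

Schedule: | P0 0-6 | P3 6-7 | P2 7-19 | P5 19-29 | P6 29-32 | P3 32-37 | P1 37-46 | P4 46-47 |
Completion: P0=6  P1=46  P2=19  P3=37  P4=47  P5=29  P6=32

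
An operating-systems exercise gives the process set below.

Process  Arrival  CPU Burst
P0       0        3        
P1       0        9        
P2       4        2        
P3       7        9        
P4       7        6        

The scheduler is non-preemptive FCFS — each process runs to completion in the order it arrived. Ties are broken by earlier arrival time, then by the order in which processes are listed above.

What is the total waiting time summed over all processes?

34

Gantt: | P0 0-3 | P1 3-12 | P2 12-14 | P3 14-23 | P4 23-29 |
Completion: P0=3  P1=12  P2=14  P3=23  P4=29
Waiting = turnaround − burst: P0=0, P1=3, P2=8, P3=7, P4=16
Total waiting = 0 + 3 + 8 + 7 + 16 = 34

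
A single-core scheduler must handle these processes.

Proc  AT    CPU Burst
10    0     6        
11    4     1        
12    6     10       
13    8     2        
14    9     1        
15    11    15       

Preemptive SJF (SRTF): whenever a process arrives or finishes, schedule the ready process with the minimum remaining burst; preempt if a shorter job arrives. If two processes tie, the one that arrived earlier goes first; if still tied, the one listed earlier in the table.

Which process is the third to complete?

13

Timeline: | 10 0-4 | 11 4-5 | 10 5-7 | 12 7-8 | 13 8-10 | 14 10-11 | 12 11-20 | 15 20-35 |
Completion: 10=7  11=5  12=20  13=10  14=11  15=35
Turnaround (C−A): 10=7  11=1  12=14  13=2  14=2  15=24
Finish order: 11 → 10 → 13 → 14 → 12 → 15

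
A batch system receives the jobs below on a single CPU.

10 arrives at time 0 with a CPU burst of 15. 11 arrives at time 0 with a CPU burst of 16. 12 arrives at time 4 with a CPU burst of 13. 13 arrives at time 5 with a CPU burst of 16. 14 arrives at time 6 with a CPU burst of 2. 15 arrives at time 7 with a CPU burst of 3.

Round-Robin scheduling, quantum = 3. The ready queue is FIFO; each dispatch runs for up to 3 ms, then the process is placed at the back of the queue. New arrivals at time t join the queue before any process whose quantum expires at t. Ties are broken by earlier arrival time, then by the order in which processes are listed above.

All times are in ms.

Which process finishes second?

15

Gantt: | 10 0-3 | 11 3-6 | 10 6-9 | 12 9-12 | 13 12-15 | 14 15-17 | 11 17-20 | 15 20-23 | 10 23-26 | 12 26-29 | 13 29-32 | 11 32-35 | 10 35-38 | 12 38-41 | 13 41-44 | 11 44-47 | 10 47-50 | 12 50-53 | 13 53-56 | 11 56-59 | 12 59-60 | 13 60-63 | 11 63-64 | 13 64-65 |
Completion: 10=50  11=64  12=60  13=65  14=17  15=23
Finish order: 14 → 15 → 10 → 12 → 11 → 13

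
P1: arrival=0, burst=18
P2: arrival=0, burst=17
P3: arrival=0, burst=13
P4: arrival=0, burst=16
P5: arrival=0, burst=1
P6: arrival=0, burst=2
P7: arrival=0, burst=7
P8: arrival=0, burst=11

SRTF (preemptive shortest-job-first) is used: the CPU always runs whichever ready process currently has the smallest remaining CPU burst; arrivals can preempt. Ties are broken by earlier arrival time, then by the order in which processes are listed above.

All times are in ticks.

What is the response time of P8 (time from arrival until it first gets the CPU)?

10

Gantt: | P5 0-1 | P6 1-3 | P7 3-10 | P8 10-21 | P3 21-34 | P4 34-50 | P2 50-67 | P1 67-85 |
Completion: P1=85  P2=67  P3=34  P4=50  P5=1  P6=3  P7=10  P8=21
Turnaround (C−A): P1=85  P2=67  P3=34  P4=50  P5=1  P6=3  P7=10  P8=21
Response(P8) = first start − arrival = 10 − 0 = 10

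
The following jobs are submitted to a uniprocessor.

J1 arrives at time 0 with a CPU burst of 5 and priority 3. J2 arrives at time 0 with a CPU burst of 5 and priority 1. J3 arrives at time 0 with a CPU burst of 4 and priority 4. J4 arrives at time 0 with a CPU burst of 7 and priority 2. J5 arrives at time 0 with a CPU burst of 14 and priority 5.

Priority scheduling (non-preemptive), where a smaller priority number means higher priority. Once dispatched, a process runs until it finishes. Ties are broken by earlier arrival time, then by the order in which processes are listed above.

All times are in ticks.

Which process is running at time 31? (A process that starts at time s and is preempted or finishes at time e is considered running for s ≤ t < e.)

J5

Timeline: | J2 0-5 | J4 5-12 | J1 12-17 | J3 17-21 | J5 21-35 |
Completion: J1=17  J2=5  J3=21  J4=12  J5=35
Turnaround (C−A): J1=17  J2=5  J3=21  J4=12  J5=35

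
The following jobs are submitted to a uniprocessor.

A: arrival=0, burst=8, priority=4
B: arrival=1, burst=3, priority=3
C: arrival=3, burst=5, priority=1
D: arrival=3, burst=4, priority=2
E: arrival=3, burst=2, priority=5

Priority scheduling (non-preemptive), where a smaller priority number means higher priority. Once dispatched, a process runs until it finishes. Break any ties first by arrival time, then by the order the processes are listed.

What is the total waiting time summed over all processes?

48

Gantt: | A 0-8 | C 8-13 | D 13-17 | B 17-20 | E 20-22 |
Completion: A=8  B=20  C=13  D=17  E=22
Waiting = turnaround − burst: A=0, B=16, C=5, D=10, E=17
Total waiting = 0 + 16 + 5 + 10 + 17 = 48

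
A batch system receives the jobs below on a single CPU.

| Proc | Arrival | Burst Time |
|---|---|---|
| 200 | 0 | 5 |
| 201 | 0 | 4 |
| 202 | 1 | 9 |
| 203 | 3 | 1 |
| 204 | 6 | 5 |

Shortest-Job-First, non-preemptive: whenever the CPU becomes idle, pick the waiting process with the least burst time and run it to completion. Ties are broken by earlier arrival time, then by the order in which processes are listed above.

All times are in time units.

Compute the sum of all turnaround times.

48

Timeline: | 201 0-4 | 203 4-5 | 200 5-10 | 204 10-15 | 202 15-24 |
Completion: 200=10  201=4  202=24  203=5  204=15
Turnaround = completion − arrival: 200=10, 201=4, 202=23, 203=2, 204=9
Total turnaround = 10 + 4 + 23 + 2 + 9 = 48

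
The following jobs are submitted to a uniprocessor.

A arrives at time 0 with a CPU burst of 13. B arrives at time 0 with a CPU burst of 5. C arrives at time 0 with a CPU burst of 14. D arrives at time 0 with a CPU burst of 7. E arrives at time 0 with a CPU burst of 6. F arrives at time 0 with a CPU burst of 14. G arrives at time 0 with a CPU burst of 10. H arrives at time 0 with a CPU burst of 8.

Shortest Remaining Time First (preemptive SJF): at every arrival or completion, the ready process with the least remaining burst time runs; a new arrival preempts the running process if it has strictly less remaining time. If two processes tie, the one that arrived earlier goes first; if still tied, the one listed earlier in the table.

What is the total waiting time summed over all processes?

Schedule: | B 0-5 | E 5-11 | D 11-18 | H 18-26 | G 26-36 | A 36-49 | C 49-63 | F 63-77 |
Completion: A=49  B=5  C=63  D=18  E=11  F=77  G=36  H=26
Turnaround (C−A): A=49  B=5  C=63  D=18  E=11  F=77  G=36  H=26
Waiting = turnaround − burst: A=36, B=0, C=49, D=11, E=5, F=63, G=26, H=18
Total waiting = 36 + 0 + 49 + 11 + 5 + 63 + 26 + 18 = 208

208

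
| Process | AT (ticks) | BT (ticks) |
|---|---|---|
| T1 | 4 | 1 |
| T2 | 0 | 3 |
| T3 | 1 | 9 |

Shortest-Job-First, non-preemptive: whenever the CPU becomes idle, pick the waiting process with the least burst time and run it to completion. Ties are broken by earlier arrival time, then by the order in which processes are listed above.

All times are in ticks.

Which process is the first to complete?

T2

Timeline: | T2 0-3 | T3 3-12 | T1 12-13 |
Completion: T1=13  T2=3  T3=12
Turnaround (C−A): T1=9  T2=3  T3=11
Finish order: T2 → T3 → T1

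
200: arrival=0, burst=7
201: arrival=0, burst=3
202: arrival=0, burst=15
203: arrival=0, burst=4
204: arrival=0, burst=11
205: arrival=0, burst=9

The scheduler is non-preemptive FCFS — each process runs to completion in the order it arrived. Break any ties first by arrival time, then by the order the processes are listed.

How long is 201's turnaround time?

Timeline: | 200 0-7 | 201 7-10 | 202 10-25 | 203 25-29 | 204 29-40 | 205 40-49 |
Completion: 200=7  201=10  202=25  203=29  204=40  205=49
Turnaround (C−A): 200=7  201=10  202=25  203=29  204=40  205=49
Turnaround(201) = completion − arrival = 10 − 0 = 10

10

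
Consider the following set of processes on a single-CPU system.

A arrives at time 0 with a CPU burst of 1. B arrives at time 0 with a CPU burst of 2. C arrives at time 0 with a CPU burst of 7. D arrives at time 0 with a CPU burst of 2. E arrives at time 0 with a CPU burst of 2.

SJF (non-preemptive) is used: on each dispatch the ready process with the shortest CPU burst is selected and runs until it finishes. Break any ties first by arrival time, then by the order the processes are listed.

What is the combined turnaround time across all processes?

Gantt: | A 0-1 | B 1-3 | D 3-5 | E 5-7 | C 7-14 |
Completion: A=1  B=3  C=14  D=5  E=7
Turnaround = completion − arrival: A=1, B=3, C=14, D=5, E=7
Total turnaround = 1 + 3 + 14 + 5 + 7 = 30

30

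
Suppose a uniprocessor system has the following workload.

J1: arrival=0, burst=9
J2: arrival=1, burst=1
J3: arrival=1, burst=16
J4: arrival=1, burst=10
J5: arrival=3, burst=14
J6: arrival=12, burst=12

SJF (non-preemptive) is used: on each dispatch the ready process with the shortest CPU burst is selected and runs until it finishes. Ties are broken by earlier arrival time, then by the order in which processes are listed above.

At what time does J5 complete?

Timeline: | J1 0-9 | J2 9-10 | J4 10-20 | J6 20-32 | J5 32-46 | J3 46-62 |
Completion: J1=9  J2=10  J3=62  J4=20  J5=46  J6=32
Turnaround (C−A): J1=9  J2=9  J3=61  J4=19  J5=43  J6=20

46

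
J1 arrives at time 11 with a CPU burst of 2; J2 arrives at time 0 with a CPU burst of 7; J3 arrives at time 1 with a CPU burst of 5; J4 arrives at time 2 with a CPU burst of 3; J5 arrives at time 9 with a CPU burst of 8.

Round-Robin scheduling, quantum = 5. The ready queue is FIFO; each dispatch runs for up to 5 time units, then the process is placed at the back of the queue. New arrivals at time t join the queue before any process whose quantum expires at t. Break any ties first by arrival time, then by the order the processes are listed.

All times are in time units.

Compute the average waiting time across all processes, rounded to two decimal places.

7.40

Timeline: | J2 0-5 | J3 5-10 | J4 10-13 | J2 13-15 | J5 15-20 | J1 20-22 | J5 22-25 |
Completion: J1=22  J2=15  J3=10  J4=13  J5=25
Waiting times: J1=9, J2=8, J3=4, J4=8, J5=8
Average waiting = (9+8+4+8+8) / 5 = 37/5 = 7.40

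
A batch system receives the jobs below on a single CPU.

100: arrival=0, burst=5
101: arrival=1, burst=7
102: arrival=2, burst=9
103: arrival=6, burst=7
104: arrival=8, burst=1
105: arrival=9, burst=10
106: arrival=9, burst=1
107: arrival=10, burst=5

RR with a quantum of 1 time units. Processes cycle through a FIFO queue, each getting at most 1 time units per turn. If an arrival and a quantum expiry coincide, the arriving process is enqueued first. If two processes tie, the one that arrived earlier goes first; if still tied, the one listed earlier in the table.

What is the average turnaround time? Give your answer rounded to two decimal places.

Schedule: | 100 0-1 | 101 1-2 | 100 2-3 | 102 3-4 | 101 4-5 | 100 5-6 | 102 6-7 | 101 7-8 | 103 8-9 | 100 9-10 | 102 10-11 | 104 11-12 | 101 12-13 | 105 13-14 | 106 14-15 | 103 15-16 | 107 16-17 | 100 17-18 | 102 18-19 | 101 19-20 | 105 20-21 | 103 21-22 | 107 22-23 | 102 23-24 | 101 24-25 | 105 25-26 | 103 26-27 | 107 27-28 | 102 28-29 | 101 29-30 | 105 30-31 | 103 31-32 | 107 32-33 | 102 33-34 | 105 34-35 | 103 35-36 | 107 36-37 | 102 37-38 | 105 38-39 | 103 39-40 | 102 40-41 | 105 41-45 |
Completion: 100=18  101=30  102=41  103=40  104=12  105=45  106=15  107=37
Turnaround times: 100=18, 101=29, 102=39, 103=34, 104=4, 105=36, 106=6, 107=27
Average turnaround = (18+29+39+34+4+36+6+27) / 8 = 193/8 = 24.13

24.13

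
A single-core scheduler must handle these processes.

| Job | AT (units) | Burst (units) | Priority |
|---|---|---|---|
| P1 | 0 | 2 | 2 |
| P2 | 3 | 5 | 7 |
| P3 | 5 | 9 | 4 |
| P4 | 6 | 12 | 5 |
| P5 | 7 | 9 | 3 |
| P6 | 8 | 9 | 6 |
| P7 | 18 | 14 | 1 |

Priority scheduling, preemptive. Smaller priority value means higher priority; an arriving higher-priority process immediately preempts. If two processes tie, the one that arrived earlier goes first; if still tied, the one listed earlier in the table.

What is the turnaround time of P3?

32

Timeline: | P1 0-2 | idle 2-3 | P2 3-5 | P3 5-7 | P5 7-16 | P3 16-18 | P7 18-32 | P3 32-37 | P4 37-49 | P6 49-58 | P2 58-61 |
Completion: P1=2  P2=61  P3=37  P4=49  P5=16  P6=58  P7=32
Turnaround (C−A): P1=2  P2=58  P3=32  P4=43  P5=9  P6=50  P7=14
Turnaround(P3) = completion − arrival = 37 − 5 = 32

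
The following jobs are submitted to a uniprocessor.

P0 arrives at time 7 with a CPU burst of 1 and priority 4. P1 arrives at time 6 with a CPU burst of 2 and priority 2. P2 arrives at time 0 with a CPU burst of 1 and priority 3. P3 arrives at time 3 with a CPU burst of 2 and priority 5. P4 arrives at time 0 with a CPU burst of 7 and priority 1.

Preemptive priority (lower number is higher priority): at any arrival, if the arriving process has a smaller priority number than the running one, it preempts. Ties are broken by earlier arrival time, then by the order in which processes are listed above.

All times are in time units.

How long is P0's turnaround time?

Timeline: | P4 0-7 | P1 7-9 | P2 9-10 | P0 10-11 | P3 11-13 |
Completion: P0=11  P1=9  P2=10  P3=13  P4=7
Turnaround (C−A): P0=4  P1=3  P2=10  P3=10  P4=7
Turnaround(P0) = completion − arrival = 11 − 7 = 4

4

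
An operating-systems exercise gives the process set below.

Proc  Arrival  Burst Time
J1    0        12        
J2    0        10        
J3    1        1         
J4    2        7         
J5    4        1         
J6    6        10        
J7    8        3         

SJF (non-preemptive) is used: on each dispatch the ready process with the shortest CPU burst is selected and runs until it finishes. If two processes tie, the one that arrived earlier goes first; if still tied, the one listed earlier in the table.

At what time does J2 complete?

Gantt: | J2 0-10 | J3 10-11 | J5 11-12 | J7 12-15 | J4 15-22 | J6 22-32 | J1 32-44 |
Completion: J1=44  J2=10  J3=11  J4=22  J5=12  J6=32  J7=15

10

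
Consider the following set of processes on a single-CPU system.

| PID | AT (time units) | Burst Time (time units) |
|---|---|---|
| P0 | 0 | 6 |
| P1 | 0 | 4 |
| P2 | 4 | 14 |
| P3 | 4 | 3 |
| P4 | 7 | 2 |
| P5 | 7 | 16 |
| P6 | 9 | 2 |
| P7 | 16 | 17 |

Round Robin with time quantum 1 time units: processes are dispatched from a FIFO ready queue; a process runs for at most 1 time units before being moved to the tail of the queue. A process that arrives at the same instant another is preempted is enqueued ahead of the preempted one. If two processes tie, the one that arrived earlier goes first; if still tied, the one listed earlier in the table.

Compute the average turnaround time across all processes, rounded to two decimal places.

28.50

Timeline: | P0 0-1 | P1 1-2 | P0 2-3 | P1 3-4 | P0 4-5 | P2 5-6 | P3 6-7 | P1 7-8 | P0 8-9 | P2 9-10 | P4 10-11 | P5 11-12 | P3 12-13 | P1 13-14 | P6 14-15 | P0 15-16 | P2 16-17 | P4 17-18 | P5 18-19 | P3 19-20 | P6 20-21 | P7 21-22 | P0 22-23 | P2 23-24 | P5 24-25 | P7 25-26 | P2 26-27 | P5 27-28 | P7 28-29 | P2 29-30 | P5 30-31 | P7 31-32 | P2 32-33 | P5 33-34 | P7 34-35 | P2 35-36 | P5 36-37 | P7 37-38 | P2 38-39 | P5 39-40 | P7 40-41 | P2 41-42 | P5 42-43 | P7 43-44 | P2 44-45 | P5 45-46 | P7 46-47 | P2 47-48 | P5 48-49 | P7 49-50 | P2 50-51 | P5 51-52 | P7 52-53 | P2 53-54 | P5 54-55 | P7 55-56 | P5 56-57 | P7 57-58 | P5 58-59 | P7 59-60 | P5 60-61 | P7 61-64 |
Completion: P0=23  P1=14  P2=54  P3=20  P4=18  P5=61  P6=21  P7=64
Turnaround (C−A): P0=23  P1=14  P2=50  P3=16  P4=11  P5=54  P6=12  P7=48
Turnaround times: P0=23, P1=14, P2=50, P3=16, P4=11, P5=54, P6=12, P7=48
Average turnaround = (23+14+50+16+11+54+12+48) / 8 = 228/8 = 28.50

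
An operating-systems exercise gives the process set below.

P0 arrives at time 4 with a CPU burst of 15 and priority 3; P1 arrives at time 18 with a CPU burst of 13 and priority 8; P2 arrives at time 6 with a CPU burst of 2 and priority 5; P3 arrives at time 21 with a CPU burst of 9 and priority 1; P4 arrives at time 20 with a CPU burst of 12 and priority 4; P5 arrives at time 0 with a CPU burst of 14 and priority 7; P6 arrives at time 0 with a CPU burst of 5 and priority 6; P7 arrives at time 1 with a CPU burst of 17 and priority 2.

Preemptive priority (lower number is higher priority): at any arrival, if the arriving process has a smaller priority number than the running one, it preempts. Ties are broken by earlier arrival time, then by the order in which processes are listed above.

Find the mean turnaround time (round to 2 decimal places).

Gantt: | P6 0-1 | P7 1-18 | P0 18-21 | P3 21-30 | P0 30-42 | P4 42-54 | P2 54-56 | P6 56-60 | P5 60-74 | P1 74-87 |
Completion: P0=42  P1=87  P2=56  P3=30  P4=54  P5=74  P6=60  P7=18
Turnaround (C−A): P0=38  P1=69  P2=50  P3=9  P4=34  P5=74  P6=60  P7=17
Turnaround times: P0=38, P1=69, P2=50, P3=9, P4=34, P5=74, P6=60, P7=17
Average turnaround = (38+69+50+9+34+74+60+17) / 8 = 351/8 = 43.88

43.88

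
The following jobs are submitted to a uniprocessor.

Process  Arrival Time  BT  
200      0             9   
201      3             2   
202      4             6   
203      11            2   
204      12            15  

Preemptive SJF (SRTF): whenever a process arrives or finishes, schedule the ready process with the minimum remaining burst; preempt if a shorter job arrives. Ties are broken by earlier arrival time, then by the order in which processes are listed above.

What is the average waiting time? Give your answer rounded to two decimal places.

Gantt: | 200 0-3 | 201 3-5 | 200 5-11 | 203 11-13 | 202 13-19 | 204 19-34 |
Completion: 200=11  201=5  202=19  203=13  204=34
Waiting times: 200=2, 201=0, 202=9, 203=0, 204=7
Average waiting = (2+0+9+0+7) / 5 = 18/5 = 3.60

3.60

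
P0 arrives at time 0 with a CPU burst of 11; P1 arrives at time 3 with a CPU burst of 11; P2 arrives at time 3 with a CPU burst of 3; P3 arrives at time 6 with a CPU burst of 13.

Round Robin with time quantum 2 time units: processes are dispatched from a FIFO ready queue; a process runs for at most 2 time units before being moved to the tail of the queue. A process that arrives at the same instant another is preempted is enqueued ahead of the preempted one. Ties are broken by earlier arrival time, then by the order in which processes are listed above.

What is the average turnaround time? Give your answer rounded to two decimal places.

26.00

Timeline: | P0 0-4 | P1 4-6 | P2 6-8 | P0 8-10 | P3 10-12 | P1 12-14 | P2 14-15 | P0 15-17 | P3 17-19 | P1 19-21 | P0 21-23 | P3 23-25 | P1 25-27 | P0 27-28 | P3 28-30 | P1 30-32 | P3 32-34 | P1 34-35 | P3 35-38 |
Completion: P0=28  P1=35  P2=15  P3=38
Turnaround (C−A): P0=28  P1=32  P2=12  P3=32
Turnaround times: P0=28, P1=32, P2=12, P3=32
Average turnaround = (28+32+12+32) / 4 = 104/4 = 26.00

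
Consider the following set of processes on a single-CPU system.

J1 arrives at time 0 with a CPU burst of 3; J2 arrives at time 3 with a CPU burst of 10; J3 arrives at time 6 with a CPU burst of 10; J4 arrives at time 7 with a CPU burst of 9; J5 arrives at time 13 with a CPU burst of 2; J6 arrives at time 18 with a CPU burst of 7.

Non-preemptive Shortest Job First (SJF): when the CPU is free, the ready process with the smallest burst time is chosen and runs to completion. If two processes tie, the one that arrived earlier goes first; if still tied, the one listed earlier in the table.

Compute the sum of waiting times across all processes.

39

Schedule: | J1 0-3 | J2 3-13 | J5 13-15 | J4 15-24 | J6 24-31 | J3 31-41 |
Completion: J1=3  J2=13  J3=41  J4=24  J5=15  J6=31
Turnaround (C−A): J1=3  J2=10  J3=35  J4=17  J5=2  J6=13
Waiting = turnaround − burst: J1=0, J2=0, J3=25, J4=8, J5=0, J6=6
Total waiting = 0 + 0 + 25 + 8 + 0 + 6 = 39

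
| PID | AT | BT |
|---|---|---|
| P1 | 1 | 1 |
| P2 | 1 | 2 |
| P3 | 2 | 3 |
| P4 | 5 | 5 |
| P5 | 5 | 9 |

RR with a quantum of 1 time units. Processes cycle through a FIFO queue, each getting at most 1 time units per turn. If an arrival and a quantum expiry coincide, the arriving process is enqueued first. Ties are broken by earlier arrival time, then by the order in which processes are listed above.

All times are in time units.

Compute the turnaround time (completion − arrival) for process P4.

Schedule: | idle 0-1 | P1 1-2 | P2 2-3 | P3 3-4 | P2 4-5 | P3 5-6 | P4 6-7 | P5 7-8 | P3 8-9 | P4 9-10 | P5 10-11 | P4 11-12 | P5 12-13 | P4 13-14 | P5 14-15 | P4 15-16 | P5 16-21 |
Completion: P1=2  P2=5  P3=9  P4=16  P5=21
Turnaround (C−A): P1=1  P2=4  P3=7  P4=11  P5=16
Turnaround(P4) = completion − arrival = 16 − 5 = 11

11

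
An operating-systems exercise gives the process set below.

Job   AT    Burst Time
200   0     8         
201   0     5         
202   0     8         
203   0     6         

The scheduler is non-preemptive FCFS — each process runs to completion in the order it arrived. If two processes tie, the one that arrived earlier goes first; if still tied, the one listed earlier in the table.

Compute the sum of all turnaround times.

69

Gantt: | 200 0-8 | 201 8-13 | 202 13-21 | 203 21-27 |
Completion: 200=8  201=13  202=21  203=27
Turnaround (C−A): 200=8  201=13  202=21  203=27
Turnaround = completion − arrival: 200=8, 201=13, 202=21, 203=27
Total turnaround = 8 + 13 + 21 + 27 = 69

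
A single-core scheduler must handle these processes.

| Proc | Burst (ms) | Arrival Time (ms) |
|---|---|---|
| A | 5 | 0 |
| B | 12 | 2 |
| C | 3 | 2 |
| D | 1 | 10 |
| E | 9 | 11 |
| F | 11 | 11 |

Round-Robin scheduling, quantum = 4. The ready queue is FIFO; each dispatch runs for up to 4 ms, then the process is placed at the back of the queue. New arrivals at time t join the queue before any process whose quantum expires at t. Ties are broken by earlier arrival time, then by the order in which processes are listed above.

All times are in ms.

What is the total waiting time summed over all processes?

Schedule: | A 0-4 | B 4-8 | C 8-11 | A 11-12 | B 12-16 | D 16-17 | E 17-21 | F 21-25 | B 25-29 | E 29-33 | F 33-37 | E 37-38 | F 38-41 |
Completion: A=12  B=29  C=11  D=17  E=38  F=41
Turnaround (C−A): A=12  B=27  C=9  D=7  E=27  F=30
Waiting = turnaround − burst: A=7, B=15, C=6, D=6, E=18, F=19
Total waiting = 7 + 15 + 6 + 6 + 18 + 19 = 71

71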